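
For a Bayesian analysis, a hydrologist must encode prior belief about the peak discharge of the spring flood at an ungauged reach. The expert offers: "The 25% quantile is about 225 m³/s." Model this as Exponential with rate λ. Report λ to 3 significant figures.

λ ≈ 0.00128

P(T < 225.0) = 1 − e^(−λ·225.0) = 0.25, so λ = −ln(1−0.25)/225.0 = −ln(0.75)/225.0 = 0.00128.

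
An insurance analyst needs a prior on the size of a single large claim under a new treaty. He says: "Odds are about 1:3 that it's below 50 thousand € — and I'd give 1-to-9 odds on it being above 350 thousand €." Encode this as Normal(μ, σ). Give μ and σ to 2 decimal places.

μ = 153.45, σ = 153.37

The p-quantile of Normal(μ,σ) is μ + z_p·σ, with z_{0.25} = -0.6745 and z_{0.9} = 1.282.
Eliminate σ: μ = (z₂·x₁ − z₁·x₂)/(z₂ − z₁) = (1.282·50 − (-0.6745)·350)/1.956 = 153.45.
Then σ = (x₂ − x₁)/(z₂ − z₁) = (350 − 50)/1.956 = 153.37.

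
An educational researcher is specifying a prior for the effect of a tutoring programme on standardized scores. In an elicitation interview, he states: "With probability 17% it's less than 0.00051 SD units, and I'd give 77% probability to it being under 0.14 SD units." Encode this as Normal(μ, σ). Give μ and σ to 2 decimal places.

μ = 0.08, σ = 0.08

For Normal(μ,σ), the p-quantile is μ + z_p·σ. Here z_{0.17} = -0.9542, z_{0.77} = 0.7388.
So 0.00051 = μ − 0.9542σ and 0.14 = μ + 0.7388σ.
Subtracting: σ = (0.14 − 0.00051)/(0.7388 − (-0.9542)) = 0.08.
Then μ = 0.00051 − (-0.9542)·0.08 = 0.08.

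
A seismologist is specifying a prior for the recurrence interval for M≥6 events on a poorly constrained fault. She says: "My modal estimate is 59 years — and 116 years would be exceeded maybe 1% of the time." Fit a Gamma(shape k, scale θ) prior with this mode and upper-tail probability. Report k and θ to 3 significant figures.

k ≈ 11.8, θ ≈ 5.47

Gamma(k,θ) with k>1 has mode (k−1)θ, so θ = 59/(k−1).
Need P(X < 116) = 0.99 with θ tied to k this way. Start at k = 2, θ = 59: P(X<116) ≈ 0.585.
Too low — raise k to concentrate. Iterating converges to k ≈ 11.8.
Then θ = 59/(11.8−1) ≈ 5.47.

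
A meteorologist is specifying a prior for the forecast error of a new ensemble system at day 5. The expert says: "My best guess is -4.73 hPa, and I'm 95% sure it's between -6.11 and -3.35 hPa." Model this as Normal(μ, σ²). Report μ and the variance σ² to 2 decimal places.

μ = -4.73, σ² = 0.50

A symmetric 95% interval runs μ ± z·σ with z = 1.96.
Half-width = 1.38, so σ = 1.38/1.96 = 0.704 and σ² = 0.50.
μ is the stated best guess, -4.73.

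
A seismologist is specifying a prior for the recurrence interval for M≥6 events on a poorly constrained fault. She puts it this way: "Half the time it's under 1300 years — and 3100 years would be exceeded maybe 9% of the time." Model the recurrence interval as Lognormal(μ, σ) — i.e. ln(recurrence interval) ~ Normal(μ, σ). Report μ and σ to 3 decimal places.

μ ≈ 7.170, σ ≈ 0.648

If T ~ Lognormal(μ,σ) then ln T ~ Normal(μ,σ), so the p-quantile of ln T is μ + z_p·σ.
ln(1300) = 7.17 and ln(3100) = 8.039; z_{0.5} = 0, z_{0.91} = 1.341.
σ = (8.039 − 7.17)/(1.341 − (0)) = 0.648.
μ = 7.17 − (0)·0.648 = 7.170.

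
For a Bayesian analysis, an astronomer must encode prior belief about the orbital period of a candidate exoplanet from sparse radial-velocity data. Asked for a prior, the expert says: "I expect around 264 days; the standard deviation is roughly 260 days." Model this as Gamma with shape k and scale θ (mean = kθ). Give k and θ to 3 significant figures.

k ≈ 1.03, θ ≈ 256

For Gamma(k, scale θ): mean = kθ, variance = kθ², so CV = 1/√k.
CV = SD/mean = 260/264 = 0.9848, hence k = 1/CV² = 1.03.
Then θ = mean/k = 264/1.03 = 256.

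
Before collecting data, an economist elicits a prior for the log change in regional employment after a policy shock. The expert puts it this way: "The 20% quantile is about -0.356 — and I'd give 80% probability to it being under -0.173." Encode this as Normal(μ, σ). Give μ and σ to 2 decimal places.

μ = -0.26, σ = 0.11

For Normal(μ,σ), the p-quantile is μ + z_p·σ. Here z_{0.2} = -0.8416, z_{0.8} = 0.8416.
So -0.356 = μ − 0.8416σ and -0.173 = μ + 0.8416σ.
Subtracting: σ = (-0.173 − -0.356)/(0.8416 − (-0.8416)) = 0.11.
Then μ = -0.356 − (-0.8416)·0.11 = -0.26.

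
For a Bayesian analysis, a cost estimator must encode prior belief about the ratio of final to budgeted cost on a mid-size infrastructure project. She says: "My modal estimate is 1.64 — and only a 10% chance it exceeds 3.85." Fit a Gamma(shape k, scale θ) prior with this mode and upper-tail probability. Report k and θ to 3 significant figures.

Gamma(k,θ) with k>1 has mode (k−1)θ, so θ = 1.64/(k−1).
Need P(X < 3.85) = 0.9 with θ tied to k this way. Start at k = 2, θ = 1.64: P(X<3.85) ≈ 0.680.
Too low — raise k to concentrate. Iterating converges to k ≈ 3.64.
Then θ = 1.64/(3.64−1) ≈ 0.621.

k ≈ 3.64, θ ≈ 0.621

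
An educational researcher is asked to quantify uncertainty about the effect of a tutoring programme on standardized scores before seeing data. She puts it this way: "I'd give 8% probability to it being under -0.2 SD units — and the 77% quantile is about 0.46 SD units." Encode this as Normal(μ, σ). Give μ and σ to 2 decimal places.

μ = 0.23, σ = 0.31

The p-quantile of Normal(μ,σ) is μ + z_p·σ, with z_{0.08} = -1.405 and z_{0.77} = 0.7388.
Eliminate σ: μ = (z₂·x₁ − z₁·x₂)/(z₂ − z₁) = (0.7388·-0.2 − (-1.405)·0.46)/2.144 = 0.23.
Then σ = (x₂ − x₁)/(z₂ − z₁) = (0.46 − -0.2)/2.144 = 0.31.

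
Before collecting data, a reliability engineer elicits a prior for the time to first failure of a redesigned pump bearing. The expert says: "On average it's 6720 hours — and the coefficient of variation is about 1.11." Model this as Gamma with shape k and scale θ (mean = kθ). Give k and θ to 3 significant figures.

k ≈ 0.812, θ ≈ 8280

For Gamma(k, scale θ): mean = kθ, variance = kθ², so CV = 1/√k.
CV = 1.11, hence k = 1/CV² = 0.812.
Then θ = mean/k = 6720/0.812 = 8280.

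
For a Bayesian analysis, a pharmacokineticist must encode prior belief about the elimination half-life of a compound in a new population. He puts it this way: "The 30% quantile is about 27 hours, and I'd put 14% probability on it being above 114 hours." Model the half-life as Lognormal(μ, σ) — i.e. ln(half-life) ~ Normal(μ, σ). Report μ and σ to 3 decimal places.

μ ≈ 3.767, σ ≈ 0.898

If T ~ Lognormal(μ,σ) then ln T ~ Normal(μ,σ), so the p-quantile of ln T is μ + z_p·σ.
ln(27) = 3.296 and ln(114) = 4.736; z_{0.3} = -0.5244, z_{0.86} = 1.08.
σ = (4.736 − 3.296)/(1.08 − (-0.5244)) = 0.898.
μ = 3.296 − (-0.5244)·0.898 = 3.767.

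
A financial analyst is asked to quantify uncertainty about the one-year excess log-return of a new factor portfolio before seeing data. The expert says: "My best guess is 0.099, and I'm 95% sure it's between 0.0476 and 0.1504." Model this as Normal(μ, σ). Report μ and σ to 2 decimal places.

μ = 0.10, σ = 0.03

A symmetric 95% interval runs μ ± z·σ with z = 1.96.
Half-width = 0.0514, so σ = 0.0514/1.96 = 0.03.
μ is the stated best guess, 0.10.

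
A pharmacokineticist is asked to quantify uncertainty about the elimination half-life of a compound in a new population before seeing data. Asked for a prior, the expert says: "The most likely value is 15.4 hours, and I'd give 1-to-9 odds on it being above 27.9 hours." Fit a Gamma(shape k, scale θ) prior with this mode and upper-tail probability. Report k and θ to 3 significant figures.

k ≈ 6.39, θ ≈ 2.85

Gamma(k,θ) with k>1 has mode (k−1)θ, so θ = 15.4/(k−1).
Need P(X < 27.9) = 0.9 with θ tied to k this way. Start at k = 2, θ = 15.4: P(X<27.9) ≈ 0.541.
Too low — raise k to concentrate. Iterating converges to k ≈ 6.39.
Then θ = 15.4/(6.39−1) ≈ 2.85.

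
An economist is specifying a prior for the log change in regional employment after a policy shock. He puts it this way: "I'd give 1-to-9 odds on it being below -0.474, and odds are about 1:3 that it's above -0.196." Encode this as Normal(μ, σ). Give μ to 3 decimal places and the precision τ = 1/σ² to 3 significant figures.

The p-quantile of Normal(μ,σ) is μ + z_p·σ, with z_{0.1} = -1.282 and z_{0.75} = 0.6745.
Eliminate σ: μ = (z₂·x₁ − z₁·x₂)/(z₂ − z₁) = (0.6745·-0.474 − (-1.282)·-0.196)/1.956 = -0.292.
Then σ = (x₂ − x₁)/(z₂ − z₁) = (-0.196 − -0.474)/1.956 = 0.142.
Precision τ = 1/σ² = 1/0.1421² = 49.5.

μ = -0.292, τ = 49.5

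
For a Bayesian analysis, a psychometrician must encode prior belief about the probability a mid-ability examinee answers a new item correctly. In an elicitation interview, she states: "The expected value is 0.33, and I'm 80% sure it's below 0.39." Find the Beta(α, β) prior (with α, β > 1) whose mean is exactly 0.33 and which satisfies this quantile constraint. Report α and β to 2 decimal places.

α ≈ 13.99, β ≈ 28.40

With mean 0.33 fixed, write α = 0.33s, β = 0.67s where s = α+β.
Need P(θ < 0.39) = 0.8 under Beta(0.33s, 0.67s). Normal approximation: (q−m)/√(m(1−m)/s) ≈ z_{0.8} = 0.842, so s ≈ 0.33·0.67·(0.842)²/(0.39−0.33)² = 43.5.
At s = 43.5: P(θ<0.39) ≈ 0.803. Adjusting to match 0.8 gives s ≈ 42.38.
So α = 0.33·42.38 ≈ 13.99, β = 0.67·42.38 ≈ 28.40.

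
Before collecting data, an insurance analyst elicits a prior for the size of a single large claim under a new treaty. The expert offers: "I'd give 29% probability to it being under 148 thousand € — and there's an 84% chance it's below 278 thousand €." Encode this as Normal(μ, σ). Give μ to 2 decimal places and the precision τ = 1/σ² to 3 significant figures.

μ = 194.48, τ = 0.000142

For Normal(μ,σ), the p-quantile is μ + z_p·σ. Here z_{0.29} = -0.5534, z_{0.84} = 0.9945.
So 148 = μ − 0.5534σ and 278 = μ + 0.9945σ.
Subtracting: σ = (278 − 148)/(0.9945 − (-0.5534)) = 83.99.
Then μ = 148 − (-0.5534)·83.99 = 194.48.
Precision τ = 1/σ² = 1/83.99² = 0.000142.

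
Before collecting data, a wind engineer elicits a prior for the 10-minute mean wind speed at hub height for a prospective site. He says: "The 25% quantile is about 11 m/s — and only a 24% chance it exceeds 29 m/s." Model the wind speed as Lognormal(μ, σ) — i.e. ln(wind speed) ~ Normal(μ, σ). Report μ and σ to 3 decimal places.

μ ≈ 2.871, σ ≈ 0.702

If T ~ Lognormal(μ,σ) then ln T ~ Normal(μ,σ), so the p-quantile of ln T is μ + z_p·σ.
ln(11) = 2.398 and ln(29) = 3.367; z_{0.25} = -0.6745, z_{0.76} = 0.7063.
σ = (3.367 − 2.398)/(0.7063 − (-0.6745)) = 0.702.
μ = 2.398 − (-0.6745)·0.702 = 2.871.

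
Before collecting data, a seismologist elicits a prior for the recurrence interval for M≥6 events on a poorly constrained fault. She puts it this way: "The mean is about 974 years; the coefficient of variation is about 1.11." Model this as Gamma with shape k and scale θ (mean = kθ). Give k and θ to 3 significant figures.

For Gamma(k, scale θ): mean = kθ, variance = kθ², so CV = 1/√k.
CV = 1.11, hence k = 1/CV² = 0.812.
Then θ = mean/k = 974/0.812 = 1200.

k ≈ 0.812, θ ≈ 1200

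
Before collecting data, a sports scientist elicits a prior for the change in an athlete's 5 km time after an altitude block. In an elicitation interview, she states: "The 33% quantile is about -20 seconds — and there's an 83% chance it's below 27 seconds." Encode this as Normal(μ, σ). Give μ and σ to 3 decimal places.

For Normal(μ,σ), the p-quantile is μ + z_p·σ. Here z_{0.33} = -0.4399, z_{0.83} = 0.9542.
So -20 = μ − 0.4399σ and 27 = μ + 0.9542σ.
Subtracting: σ = (27 − -20)/(0.9542 − (-0.4399)) = 33.714.
Then μ = -20 − (-0.4399)·33.714 = -5.169.

μ = -5.169, σ = 33.714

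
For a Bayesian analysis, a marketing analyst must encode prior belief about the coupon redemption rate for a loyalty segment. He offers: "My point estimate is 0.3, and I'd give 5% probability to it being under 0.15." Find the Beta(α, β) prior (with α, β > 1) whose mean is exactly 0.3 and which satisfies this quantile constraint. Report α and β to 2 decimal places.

α ≈ 6.24, β ≈ 14.55

With mean 0.3 fixed, write α = 0.3s, β = 0.7s where s = α+β.
Need P(θ < 0.15) = 0.05 under Beta(0.3s, 0.7s). Normal approximation: (q−m)/√(m(1−m)/s) ≈ z_{0.05} = -1.64, so s ≈ 0.3·0.7·(-1.64)²/(0.15−0.3)² = 25.3.
At s = 25.3: P(θ<0.15) ≈ 0.034. Adjusting to match 0.05 gives s ≈ 20.79.
So α = 0.3·20.79 ≈ 6.24, β = 0.7·20.79 ≈ 14.55.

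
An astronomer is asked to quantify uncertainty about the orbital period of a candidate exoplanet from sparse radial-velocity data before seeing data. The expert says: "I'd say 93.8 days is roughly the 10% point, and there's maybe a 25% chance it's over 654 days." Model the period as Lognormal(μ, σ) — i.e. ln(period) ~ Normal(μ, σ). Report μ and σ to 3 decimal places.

If T ~ Lognormal(μ,σ) then ln T ~ Normal(μ,σ), so the p-quantile of ln T is μ + z_p·σ.
ln(93.8) = 4.541 and ln(654) = 6.483; z_{0.1} = -1.282, z_{0.75} = 0.6745.
σ = (6.483 − 4.541)/(0.6745 − (-1.282)) = 0.993.
μ = 4.541 − (-1.282)·0.993 = 5.813.

μ ≈ 5.813, σ ≈ 0.993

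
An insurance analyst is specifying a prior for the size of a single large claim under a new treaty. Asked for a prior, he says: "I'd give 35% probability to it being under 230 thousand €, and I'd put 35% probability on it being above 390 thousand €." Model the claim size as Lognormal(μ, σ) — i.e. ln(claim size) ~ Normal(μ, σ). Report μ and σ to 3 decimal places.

μ ≈ 5.702, σ ≈ 0.685

If T ~ Lognormal(μ,σ) then ln T ~ Normal(μ,σ), so the p-quantile of ln T is μ + z_p·σ.
ln(230) = 5.438 and ln(390) = 5.966; z_{0.35} = -0.3853, z_{0.65} = 0.3853.
σ = (5.966 − 5.438)/(0.3853 − (-0.3853)) = 0.685.
μ = 5.438 − (-0.3853)·0.685 = 5.702.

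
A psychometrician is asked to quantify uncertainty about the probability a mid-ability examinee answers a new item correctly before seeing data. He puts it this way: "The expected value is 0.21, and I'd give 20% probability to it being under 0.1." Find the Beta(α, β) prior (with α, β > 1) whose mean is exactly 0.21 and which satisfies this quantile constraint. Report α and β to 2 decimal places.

With mean 0.21 fixed, write α = 0.21s, β = 0.79s where s = α+β.
Need P(θ < 0.1) = 0.2 under Beta(0.21s, 0.79s). Normal approximation: (q−m)/√(m(1−m)/s) ≈ z_{0.2} = -0.842, so s ≈ 0.21·0.79·(-0.842)²/(0.1−0.21)² = 9.7.
At s = 9.7: P(θ<0.1) ≈ 0.204. Adjusting to match 0.2 gives s ≈ 9.92.
So α = 0.21·9.92 ≈ 2.08, β = 0.79·9.92 ≈ 7.83.

α ≈ 2.08, β ≈ 7.83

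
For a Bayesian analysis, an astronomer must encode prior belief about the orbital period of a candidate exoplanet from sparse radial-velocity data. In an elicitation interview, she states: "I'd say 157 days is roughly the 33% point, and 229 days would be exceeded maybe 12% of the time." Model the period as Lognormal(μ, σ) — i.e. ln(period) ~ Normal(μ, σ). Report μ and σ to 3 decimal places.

μ ≈ 5.159, σ ≈ 0.234

If T ~ Lognormal(μ,σ) then ln T ~ Normal(μ,σ), so the p-quantile of ln T is μ + z_p·σ.
ln(157) = 5.056 and ln(229) = 5.434; z_{0.33} = -0.4399, z_{0.88} = 1.175.
σ = (5.434 − 5.056)/(1.175 − (-0.4399)) = 0.234.
μ = 5.056 − (-0.4399)·0.234 = 5.159.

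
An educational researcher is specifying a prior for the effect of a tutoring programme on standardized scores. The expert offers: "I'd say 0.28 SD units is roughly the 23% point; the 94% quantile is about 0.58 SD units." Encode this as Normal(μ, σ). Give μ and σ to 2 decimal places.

The p-quantile of Normal(μ,σ) is μ + z_p·σ, with z_{0.23} = -0.7388 and z_{0.94} = 1.555.
Eliminate σ: μ = (z₂·x₁ − z₁·x₂)/(z₂ − z₁) = (1.555·0.28 − (-0.7388)·0.58)/2.294 = 0.38.
Then σ = (x₂ − x₁)/(z₂ − z₁) = (0.58 − 0.28)/2.294 = 0.13.

μ = 0.38, σ = 0.13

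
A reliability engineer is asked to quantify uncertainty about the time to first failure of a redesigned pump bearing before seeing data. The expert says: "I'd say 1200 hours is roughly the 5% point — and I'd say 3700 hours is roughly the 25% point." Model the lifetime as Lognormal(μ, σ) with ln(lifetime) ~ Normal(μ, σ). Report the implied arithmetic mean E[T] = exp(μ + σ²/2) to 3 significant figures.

If T ~ Lognormal(μ,σ) then ln T ~ Normal(μ,σ), so the p-quantile of ln T is μ + z_p·σ.
ln(1200) = 7.09 and ln(3700) = 8.216; z_{0.05} = -1.645, z_{0.25} = -0.6745.
σ = (8.216 − 7.09)/(-0.6745 − (-1.645)) = 1.160.
μ = 7.09 − (-1.645)·1.160 = 8.999.
E[T] = exp(μ + σ²/2) = exp(8.999 + 0.6733) = 15900 hours.

E[T] ≈ 15900 hours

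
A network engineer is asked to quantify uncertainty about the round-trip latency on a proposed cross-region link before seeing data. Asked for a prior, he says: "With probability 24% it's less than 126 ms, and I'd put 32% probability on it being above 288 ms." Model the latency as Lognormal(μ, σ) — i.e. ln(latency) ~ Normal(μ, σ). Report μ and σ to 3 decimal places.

If T ~ Lognormal(μ,σ) then ln T ~ Normal(μ,σ), so the p-quantile of ln T is μ + z_p·σ.
ln(126) = 4.836 and ln(288) = 5.663; z_{0.24} = -0.7063, z_{0.68} = 0.4677.
σ = (5.663 − 4.836)/(0.4677 − (-0.7063)) = 0.704.
μ = 4.836 − (-0.7063)·0.704 = 5.334.

μ ≈ 5.334, σ ≈ 0.704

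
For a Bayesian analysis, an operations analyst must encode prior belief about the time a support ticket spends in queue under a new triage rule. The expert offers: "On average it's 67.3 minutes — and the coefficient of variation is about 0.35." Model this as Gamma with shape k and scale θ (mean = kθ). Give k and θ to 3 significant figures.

For Gamma(k, scale θ): mean = kθ, variance = kθ², so CV = 1/√k.
CV = 0.35, hence k = 1/CV² = 8.16.
Then θ = mean/k = 67.3/8.16 = 8.24.

k ≈ 8.16, θ ≈ 8.24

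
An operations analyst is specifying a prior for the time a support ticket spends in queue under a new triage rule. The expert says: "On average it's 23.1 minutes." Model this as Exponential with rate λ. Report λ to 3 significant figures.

λ ≈ 0.0433

Exponential mean = 1/λ, so λ = 1/23.1 = 0.0433.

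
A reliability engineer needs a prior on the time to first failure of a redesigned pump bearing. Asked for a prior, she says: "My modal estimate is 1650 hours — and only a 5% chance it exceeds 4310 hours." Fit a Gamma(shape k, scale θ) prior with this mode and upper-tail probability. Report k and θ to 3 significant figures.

Gamma(k,θ) with k>1 has mode (k−1)θ, so θ = 1650/(k−1).
Need P(X < 4310) = 0.95 with θ tied to k this way. Start at k = 2, θ = 1650: P(X<4310) ≈ 0.735.
Too low — raise k to concentrate. Iterating converges to k ≈ 3.93.
Then θ = 1650/(3.93−1) ≈ 563.

k ≈ 3.93, θ ≈ 563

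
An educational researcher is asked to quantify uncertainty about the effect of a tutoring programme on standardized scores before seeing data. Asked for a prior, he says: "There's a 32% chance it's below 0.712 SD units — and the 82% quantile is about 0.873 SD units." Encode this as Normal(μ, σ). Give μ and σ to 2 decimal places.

μ = 0.77, σ = 0.12

The p-quantile of Normal(μ,σ) is μ + z_p·σ, with z_{0.32} = -0.4677 and z_{0.82} = 0.9154.
Eliminate σ: μ = (z₂·x₁ − z₁·x₂)/(z₂ − z₁) = (0.9154·0.712 − (-0.4677)·0.873)/1.383 = 0.77.
Then σ = (x₂ − x₁)/(z₂ − z₁) = (0.873 − 0.712)/1.383 = 0.12.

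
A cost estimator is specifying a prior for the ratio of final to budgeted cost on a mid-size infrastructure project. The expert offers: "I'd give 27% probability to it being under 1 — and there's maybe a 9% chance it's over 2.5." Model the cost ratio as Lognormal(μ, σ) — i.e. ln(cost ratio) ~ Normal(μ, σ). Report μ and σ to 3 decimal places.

μ ≈ 0.287, σ ≈ 0.469

If T ~ Lognormal(μ,σ) then ln T ~ Normal(μ,σ), so the p-quantile of ln T is μ + z_p·σ.
ln(1) = 0 and ln(2.5) = 0.9163; z_{0.27} = -0.6128, z_{0.91} = 1.341.
σ = (0.9163 − 0)/(1.341 − (-0.6128)) = 0.469.
μ = 0 − (-0.6128)·0.469 = 0.287.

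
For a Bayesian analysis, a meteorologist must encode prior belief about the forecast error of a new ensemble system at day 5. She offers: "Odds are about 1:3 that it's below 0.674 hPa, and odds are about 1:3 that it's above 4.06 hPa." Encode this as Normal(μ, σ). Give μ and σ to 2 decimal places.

μ = 2.37, σ = 2.51

For Normal(μ,σ), the p-quantile is μ + z_p·σ. Here z_{0.25} = -0.6745, z_{0.75} = 0.6745.
So 0.674 = μ − 0.6745σ and 4.06 = μ + 0.6745σ.
Subtracting: σ = (4.06 − 0.674)/(0.6745 − (-0.6745)) = 2.51.
Then μ = 0.674 − (-0.6745)·2.51 = 2.37.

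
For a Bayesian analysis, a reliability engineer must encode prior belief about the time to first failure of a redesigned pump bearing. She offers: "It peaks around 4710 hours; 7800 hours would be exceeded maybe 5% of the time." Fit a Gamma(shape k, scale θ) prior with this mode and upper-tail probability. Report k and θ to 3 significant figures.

k ≈ 12, θ ≈ 429

Gamma(k,θ) with k>1 has mode (k−1)θ, so θ = 4710/(k−1).
Need P(X < 7800) = 0.95 with θ tied to k this way. Start at k = 2, θ = 4710: P(X<7800) ≈ 0.493.
Too low — raise k to concentrate. Iterating converges to k ≈ 12.
Then θ = 4710/(12−1) ≈ 429.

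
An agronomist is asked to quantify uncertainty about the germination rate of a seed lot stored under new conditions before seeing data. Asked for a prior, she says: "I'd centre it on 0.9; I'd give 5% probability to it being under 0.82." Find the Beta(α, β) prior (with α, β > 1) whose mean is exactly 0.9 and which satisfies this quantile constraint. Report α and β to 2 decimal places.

α ≈ 42.06, β ≈ 4.67

With mean 0.9 fixed, write α = 0.9s, β = 0.1s where s = α+β.
Need P(θ < 0.82) = 0.05 under Beta(0.9s, 0.1s). Normal approximation: (q−m)/√(m(1−m)/s) ≈ z_{0.05} = -1.64, so s ≈ 0.9·0.1·(-1.64)²/(0.82−0.9)² = 38.0.
At s = 38.0: P(θ<0.82) ≈ 0.066. Adjusting to match 0.05 gives s ≈ 46.73.
So α = 0.9·46.73 ≈ 42.06, β = 0.1·46.73 ≈ 4.67.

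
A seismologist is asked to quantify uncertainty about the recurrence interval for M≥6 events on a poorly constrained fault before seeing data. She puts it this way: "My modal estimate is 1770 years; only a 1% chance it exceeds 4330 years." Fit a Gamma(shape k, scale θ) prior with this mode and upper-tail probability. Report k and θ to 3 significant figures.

k ≈ 6.89, θ ≈ 300

Gamma(k,θ) with k>1 has mode (k−1)θ, so θ = 1770/(k−1).
Need P(X < 4330) = 0.99 with θ tied to k this way. Start at k = 2, θ = 1770: P(X<4330) ≈ 0.702.
Too low — raise k to concentrate. Iterating converges to k ≈ 6.89.
Then θ = 1770/(6.89−1) ≈ 300.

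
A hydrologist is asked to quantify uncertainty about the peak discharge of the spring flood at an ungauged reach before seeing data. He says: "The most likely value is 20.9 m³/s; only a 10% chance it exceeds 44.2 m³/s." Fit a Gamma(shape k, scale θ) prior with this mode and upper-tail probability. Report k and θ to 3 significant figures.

Gamma(k,θ) with k>1 has mode (k−1)θ, so θ = 20.9/(k−1).
Need P(X < 44.2) = 0.9 with θ tied to k this way. Start at k = 2, θ = 20.9: P(X<44.2) ≈ 0.624.
Too low — raise k to concentrate. Iterating converges to k ≈ 4.43.
Then θ = 20.9/(4.43−1) ≈ 6.1.

k ≈ 4.43, θ ≈ 6.1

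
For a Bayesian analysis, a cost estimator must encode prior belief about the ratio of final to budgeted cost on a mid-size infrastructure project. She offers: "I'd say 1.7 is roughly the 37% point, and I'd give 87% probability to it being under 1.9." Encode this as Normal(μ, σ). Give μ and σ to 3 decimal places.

μ = 1.746, σ = 0.137

The p-quantile of Normal(μ,σ) is μ + z_p·σ, with z_{0.37} = -0.3319 and z_{0.87} = 1.126.
Eliminate σ: μ = (z₂·x₁ − z₁·x₂)/(z₂ − z₁) = (1.126·1.7 − (-0.3319)·1.9)/1.458 = 1.746.
Then σ = (x₂ − x₁)/(z₂ − z₁) = (1.9 − 1.7)/1.458 = 0.137.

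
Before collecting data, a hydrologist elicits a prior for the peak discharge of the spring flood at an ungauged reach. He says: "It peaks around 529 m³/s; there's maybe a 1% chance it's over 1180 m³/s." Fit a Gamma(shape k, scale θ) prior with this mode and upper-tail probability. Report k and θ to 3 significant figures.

k ≈ 8.47, θ ≈ 70.8

Gamma(k,θ) with k>1 has mode (k−1)θ, so θ = 529/(k−1).
Need P(X < 1180) = 0.99 with θ tied to k this way. Start at k = 2, θ = 529: P(X<1180) ≈ 0.653.
Too low — raise k to concentrate. Iterating converges to k ≈ 8.47.
Then θ = 529/(8.47−1) ≈ 70.8.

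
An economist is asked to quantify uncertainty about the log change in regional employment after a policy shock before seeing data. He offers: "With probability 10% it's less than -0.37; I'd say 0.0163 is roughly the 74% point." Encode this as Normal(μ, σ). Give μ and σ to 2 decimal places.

μ = -0.11, σ = 0.20

For Normal(μ,σ), the p-quantile is μ + z_p·σ. Here z_{0.1} = -1.282, z_{0.74} = 0.6433.
So -0.37 = μ − 1.282σ and 0.0163 = μ + 0.6433σ.
Subtracting: σ = (0.0163 − -0.37)/(0.6433 − (-1.282)) = 0.20.
Then μ = -0.37 − (-1.282)·0.20 = -0.11.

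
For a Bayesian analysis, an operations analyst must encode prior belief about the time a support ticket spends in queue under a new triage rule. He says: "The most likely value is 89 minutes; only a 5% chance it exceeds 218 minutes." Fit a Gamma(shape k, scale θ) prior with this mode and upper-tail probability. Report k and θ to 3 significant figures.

k ≈ 4.39, θ ≈ 26.2

Gamma(k,θ) with k>1 has mode (k−1)θ, so θ = 89/(k−1).
Need P(X < 218) = 0.95 with θ tied to k this way. Start at k = 2, θ = 89: P(X<218) ≈ 0.702.
Too low — raise k to concentrate. Iterating converges to k ≈ 4.39.
Then θ = 89/(4.39−1) ≈ 26.2.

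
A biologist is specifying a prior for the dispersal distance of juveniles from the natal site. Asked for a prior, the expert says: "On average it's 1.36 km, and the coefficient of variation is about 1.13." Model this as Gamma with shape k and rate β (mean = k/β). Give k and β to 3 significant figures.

k ≈ 0.783, β ≈ 0.576

For Gamma(k, rate β): mean = k/β, variance = k/β², so CV = 1/√k.
CV = 1.13, hence k = 1/CV² = 0.783.
Then β = k/mean = 0.783/1.36 = 0.576.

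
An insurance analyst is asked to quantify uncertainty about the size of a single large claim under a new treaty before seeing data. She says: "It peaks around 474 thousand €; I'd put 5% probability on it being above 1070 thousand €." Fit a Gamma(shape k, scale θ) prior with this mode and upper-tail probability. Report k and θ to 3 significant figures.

Gamma(k,θ) with k>1 has mode (k−1)θ, so θ = 474/(k−1).
Need P(X < 1070) = 0.95 with θ tied to k this way. Start at k = 2, θ = 474: P(X<1070) ≈ 0.659.
Too low — raise k to concentrate. Iterating converges to k ≈ 5.14.
Then θ = 474/(5.14−1) ≈ 114.

k ≈ 5.14, θ ≈ 114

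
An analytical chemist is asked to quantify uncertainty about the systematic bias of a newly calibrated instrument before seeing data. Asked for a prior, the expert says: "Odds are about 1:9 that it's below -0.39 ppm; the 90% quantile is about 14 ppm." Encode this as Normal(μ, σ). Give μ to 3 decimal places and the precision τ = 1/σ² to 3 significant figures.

The p-quantile of Normal(μ,σ) is μ + z_p·σ, with z_{0.1} = -1.282 and z_{0.9} = 1.282.
Eliminate σ: μ = (z₂·x₁ − z₁·x₂)/(z₂ − z₁) = (1.282·-0.39 − (-1.282)·14)/2.563 = 6.805.
Then σ = (x₂ − x₁)/(z₂ − z₁) = (14 − -0.39)/2.563 = 5.614.
Precision τ = 1/σ² = 1/5.614² = 0.0317.

μ = 6.805, τ = 0.0317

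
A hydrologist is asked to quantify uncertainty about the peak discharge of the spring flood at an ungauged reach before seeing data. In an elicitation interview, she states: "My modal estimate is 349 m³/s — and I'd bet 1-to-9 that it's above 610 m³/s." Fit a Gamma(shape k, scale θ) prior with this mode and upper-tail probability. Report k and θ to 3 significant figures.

k ≈ 7.09, θ ≈ 57.3

Gamma(k,θ) with k>1 has mode (k−1)θ, so θ = 349/(k−1).
Need P(X < 610) = 0.9 with θ tied to k this way. Start at k = 2, θ = 349: P(X<610) ≈ 0.521.
Too low — raise k to concentrate. Iterating converges to k ≈ 7.09.
Then θ = 349/(7.09−1) ≈ 57.3.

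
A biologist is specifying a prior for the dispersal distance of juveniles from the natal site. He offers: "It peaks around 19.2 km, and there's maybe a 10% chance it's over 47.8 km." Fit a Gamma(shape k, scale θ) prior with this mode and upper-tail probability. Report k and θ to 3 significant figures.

k ≈ 3.31, θ ≈ 8.32

Gamma(k,θ) with k>1 has mode (k−1)θ, so θ = 19.2/(k−1).
Need P(X < 47.8) = 0.9 with θ tied to k this way. Start at k = 2, θ = 19.2: P(X<47.8) ≈ 0.711.
Too low — raise k to concentrate. Iterating converges to k ≈ 3.31.
Then θ = 19.2/(3.31−1) ≈ 8.32.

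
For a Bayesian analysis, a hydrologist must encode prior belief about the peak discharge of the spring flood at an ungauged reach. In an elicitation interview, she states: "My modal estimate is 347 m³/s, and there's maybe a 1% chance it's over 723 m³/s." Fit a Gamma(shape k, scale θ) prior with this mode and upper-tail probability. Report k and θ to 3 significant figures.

Gamma(k,θ) with k>1 has mode (k−1)θ, so θ = 347/(k−1).
Need P(X < 723) = 0.99 with θ tied to k this way. Start at k = 2, θ = 347: P(X<723) ≈ 0.616.
Too low — raise k to concentrate. Iterating converges to k ≈ 10.
Then θ = 347/(10−1) ≈ 38.4.

k ≈ 10, θ ≈ 38.4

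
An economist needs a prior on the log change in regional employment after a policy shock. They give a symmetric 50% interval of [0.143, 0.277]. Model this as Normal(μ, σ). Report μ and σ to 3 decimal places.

A symmetric 50% interval runs μ ± z·σ with z = 0.6745.
Half-width = 0.067, so σ = 0.067/0.6745 = 0.099.
μ is the interval midpoint, 0.210.

μ = 0.210, σ = 0.099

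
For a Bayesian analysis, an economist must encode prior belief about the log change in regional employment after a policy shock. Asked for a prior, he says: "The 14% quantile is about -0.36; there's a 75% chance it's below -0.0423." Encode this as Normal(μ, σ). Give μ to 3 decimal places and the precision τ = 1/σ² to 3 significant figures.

The p-quantile of Normal(μ,σ) is μ + z_p·σ, with z_{0.14} = -1.08 and z_{0.75} = 0.6745.
Eliminate σ: μ = (z₂·x₁ − z₁·x₂)/(z₂ − z₁) = (0.6745·-0.36 − (-1.08)·-0.0423)/1.755 = -0.164.
Then σ = (x₂ − x₁)/(z₂ − z₁) = (-0.0423 − -0.36)/1.755 = 0.181.
Precision τ = 1/σ² = 1/0.181² = 30.5.

μ = -0.164, τ = 30.5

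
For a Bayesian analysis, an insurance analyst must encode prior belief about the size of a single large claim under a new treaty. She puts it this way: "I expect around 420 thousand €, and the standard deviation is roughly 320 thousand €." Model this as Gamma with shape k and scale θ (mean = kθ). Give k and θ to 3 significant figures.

k ≈ 1.72, θ ≈ 244

For Gamma(k, scale θ): mean = kθ, variance = kθ², so CV = 1/√k.
CV = SD/mean = 320/420 = 0.7619, hence k = 1/CV² = 1.72.
Then θ = mean/k = 420/1.72 = 244.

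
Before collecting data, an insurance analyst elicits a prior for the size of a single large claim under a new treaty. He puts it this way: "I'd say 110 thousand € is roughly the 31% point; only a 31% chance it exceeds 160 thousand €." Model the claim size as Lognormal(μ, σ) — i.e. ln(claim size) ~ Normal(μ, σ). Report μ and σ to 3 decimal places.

If T ~ Lognormal(μ,σ) then ln T ~ Normal(μ,σ), so the p-quantile of ln T is μ + z_p·σ.
ln(110) = 4.7 and ln(160) = 5.075; z_{0.31} = -0.4959, z_{0.69} = 0.4959.
σ = (5.075 − 4.7)/(0.4959 − (-0.4959)) = 0.378.
μ = 4.7 − (-0.4959)·0.378 = 4.888.

μ ≈ 4.888, σ ≈ 0.378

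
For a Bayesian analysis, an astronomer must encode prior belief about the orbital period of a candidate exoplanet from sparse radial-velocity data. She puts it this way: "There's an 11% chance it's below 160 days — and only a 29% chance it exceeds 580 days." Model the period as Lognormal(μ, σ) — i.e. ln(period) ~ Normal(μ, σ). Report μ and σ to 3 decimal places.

μ ≈ 5.963, σ ≈ 0.724

If T ~ Lognormal(μ,σ) then ln T ~ Normal(μ,σ), so the p-quantile of ln T is μ + z_p·σ.
ln(160) = 5.075 and ln(580) = 6.363; z_{0.11} = -1.227, z_{0.71} = 0.5534.
σ = (6.363 − 5.075)/(0.5534 − (-1.227)) = 0.724.
μ = 5.075 − (-1.227)·0.724 = 5.963.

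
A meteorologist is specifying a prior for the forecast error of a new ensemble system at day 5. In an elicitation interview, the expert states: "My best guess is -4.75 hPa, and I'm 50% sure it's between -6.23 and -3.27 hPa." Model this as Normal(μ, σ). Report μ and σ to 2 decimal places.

A symmetric 50% interval runs μ ± z·σ with z = 0.6745.
Half-width = 1.48, so σ = 1.48/0.6745 = 2.19.
μ is the stated best guess, -4.75.

μ = -4.75, σ = 2.19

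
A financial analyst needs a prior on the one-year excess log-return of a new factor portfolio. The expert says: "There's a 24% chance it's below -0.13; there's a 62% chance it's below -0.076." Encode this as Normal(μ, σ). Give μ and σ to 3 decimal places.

μ = -0.092, σ = 0.053

For Normal(μ,σ), the p-quantile is μ + z_p·σ. Here z_{0.24} = -0.7063, z_{0.62} = 0.3055.
So -0.13 = μ − 0.7063σ and -0.076 = μ + 0.3055σ.
Subtracting: σ = (-0.076 − -0.13)/(0.3055 − (-0.7063)) = 0.053.
Then μ = -0.13 − (-0.7063)·0.053 = -0.092.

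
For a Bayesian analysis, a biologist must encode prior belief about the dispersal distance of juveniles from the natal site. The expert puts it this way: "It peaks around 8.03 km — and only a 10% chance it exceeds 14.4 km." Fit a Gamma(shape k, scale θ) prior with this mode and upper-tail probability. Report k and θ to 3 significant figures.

k ≈ 6.58, θ ≈ 1.44

Gamma(k,θ) with k>1 has mode (k−1)θ, so θ = 8.03/(k−1).
Need P(X < 14.4) = 0.9 with θ tied to k this way. Start at k = 2, θ = 8.03: P(X<14.4) ≈ 0.535.
Too low — raise k to concentrate. Iterating converges to k ≈ 6.58.
Then θ = 8.03/(6.58−1) ≈ 1.44.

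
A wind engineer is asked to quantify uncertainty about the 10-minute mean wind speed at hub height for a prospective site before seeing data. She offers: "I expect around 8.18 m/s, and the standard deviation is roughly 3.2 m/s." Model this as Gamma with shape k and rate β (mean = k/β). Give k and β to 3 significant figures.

For Gamma(k, rate β): mean = k/β, variance = k/β², so CV = 1/√k.
CV = SD/mean = 3.2/8.18 = 0.3912, hence k = 1/CV² = 6.53.
Then β = k/mean = 6.53/8.18 = 0.799.

k ≈ 6.53, β ≈ 0.799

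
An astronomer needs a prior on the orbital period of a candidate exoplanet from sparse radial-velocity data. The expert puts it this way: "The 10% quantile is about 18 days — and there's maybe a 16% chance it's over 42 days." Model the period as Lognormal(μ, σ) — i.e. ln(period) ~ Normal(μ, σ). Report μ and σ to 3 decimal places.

If T ~ Lognormal(μ,σ) then ln T ~ Normal(μ,σ), so the p-quantile of ln T is μ + z_p·σ.
ln(18) = 2.89 and ln(42) = 3.738; z_{0.1} = -1.282, z_{0.84} = 0.9945.
σ = (3.738 − 2.89)/(0.9945 − (-1.282)) = 0.372.
μ = 2.89 − (-1.282)·0.372 = 3.367.

μ ≈ 3.367, σ ≈ 0.372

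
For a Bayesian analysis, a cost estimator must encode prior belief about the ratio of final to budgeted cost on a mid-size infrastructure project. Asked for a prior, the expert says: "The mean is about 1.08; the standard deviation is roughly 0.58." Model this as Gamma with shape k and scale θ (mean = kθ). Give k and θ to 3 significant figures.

For Gamma(k, scale θ): mean = kθ, variance = kθ², so CV = 1/√k.
CV = SD/mean = 0.58/1.08 = 0.537, hence k = 1/CV² = 3.47.
Then θ = mean/k = 1.08/3.47 = 0.311.

k ≈ 3.47, θ ≈ 0.311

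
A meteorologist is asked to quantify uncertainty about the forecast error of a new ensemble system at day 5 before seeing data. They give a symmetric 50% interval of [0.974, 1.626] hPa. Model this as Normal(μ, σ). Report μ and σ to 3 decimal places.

A symmetric 50% interval runs μ ± z·σ with z = 0.6745.
Half-width = 0.326, so σ = 0.326/0.6745 = 0.483.
μ is the interval midpoint, 1.300.

μ = 1.300, σ = 0.483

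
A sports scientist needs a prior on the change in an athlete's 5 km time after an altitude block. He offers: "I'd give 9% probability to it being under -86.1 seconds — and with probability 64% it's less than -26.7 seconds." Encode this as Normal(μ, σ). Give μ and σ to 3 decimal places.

μ = -39.231, σ = 34.957

For Normal(μ,σ), the p-quantile is μ + z_p·σ. Here z_{0.09} = -1.341, z_{0.64} = 0.3585.
So -86.1 = μ − 1.341σ and -26.7 = μ + 0.3585σ.
Subtracting: σ = (-26.7 − -86.1)/(0.3585 − (-1.341)) = 34.957.
Then μ = -86.1 − (-1.341)·34.957 = -39.231.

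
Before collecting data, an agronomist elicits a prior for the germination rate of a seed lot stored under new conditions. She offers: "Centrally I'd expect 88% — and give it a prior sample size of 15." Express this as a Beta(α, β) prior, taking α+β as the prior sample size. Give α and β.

Under the effective-sample-size interpretation, Beta(α, β) has prior mean α/(α+β) and prior sample size α+β.
So α+β = 15 and α/(α+β) = 0.88, giving α = 0.88·15 = 13.2 and β = 15 − 13.2 = 1.8.

α = 13.2, β = 1.8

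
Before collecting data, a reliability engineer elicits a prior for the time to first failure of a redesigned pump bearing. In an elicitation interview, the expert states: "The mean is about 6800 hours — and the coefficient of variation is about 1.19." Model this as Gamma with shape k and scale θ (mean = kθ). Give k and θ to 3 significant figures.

k ≈ 0.706, θ ≈ 9630

For Gamma(k, scale θ): mean = kθ, variance = kθ², so CV = 1/√k.
CV = 1.19, hence k = 1/CV² = 0.706.
Then θ = mean/k = 6800/0.706 = 9630.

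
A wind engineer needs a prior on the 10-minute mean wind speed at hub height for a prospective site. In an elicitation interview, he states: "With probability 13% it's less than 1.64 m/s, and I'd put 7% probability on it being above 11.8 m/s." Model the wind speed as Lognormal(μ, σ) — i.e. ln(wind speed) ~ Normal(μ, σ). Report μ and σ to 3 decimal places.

If T ~ Lognormal(μ,σ) then ln T ~ Normal(μ,σ), so the p-quantile of ln T is μ + z_p·σ.
ln(1.64) = 0.4947 and ln(11.8) = 2.468; z_{0.13} = -1.126, z_{0.93} = 1.476.
σ = (2.468 − 0.4947)/(1.476 − (-1.126)) = 0.758.
μ = 0.4947 − (-1.126)·0.758 = 1.349.

μ ≈ 1.349, σ ≈ 0.758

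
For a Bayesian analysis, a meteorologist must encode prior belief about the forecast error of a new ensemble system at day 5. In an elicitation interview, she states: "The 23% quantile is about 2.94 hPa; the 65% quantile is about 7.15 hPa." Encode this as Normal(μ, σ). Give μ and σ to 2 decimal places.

μ = 5.71, σ = 3.74

For Normal(μ,σ), the p-quantile is μ + z_p·σ. Here z_{0.23} = -0.7388, z_{0.65} = 0.3853.
So 2.94 = μ − 0.7388σ and 7.15 = μ + 0.3853σ.
Subtracting: σ = (7.15 − 2.94)/(0.3853 − (-0.7388)) = 3.74.
Then μ = 2.94 − (-0.7388)·3.74 = 5.71.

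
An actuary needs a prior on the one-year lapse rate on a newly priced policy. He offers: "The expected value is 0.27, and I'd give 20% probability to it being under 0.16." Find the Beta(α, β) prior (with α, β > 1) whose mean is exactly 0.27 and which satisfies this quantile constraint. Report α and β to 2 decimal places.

α ≈ 3.23, β ≈ 8.74

With mean 0.27 fixed, write α = 0.27s, β = 0.73s where s = α+β.
Need P(θ < 0.16) = 0.2 under Beta(0.27s, 0.73s). Normal approximation: (q−m)/√(m(1−m)/s) ≈ z_{0.2} = -0.842, so s ≈ 0.27·0.73·(-0.842)²/(0.16−0.27)² = 11.5.
At s = 11.5: P(θ<0.16) ≈ 0.206. Adjusting to match 0.2 gives s ≈ 11.97.
So α = 0.27·11.97 ≈ 3.23, β = 0.73·11.97 ≈ 8.74.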